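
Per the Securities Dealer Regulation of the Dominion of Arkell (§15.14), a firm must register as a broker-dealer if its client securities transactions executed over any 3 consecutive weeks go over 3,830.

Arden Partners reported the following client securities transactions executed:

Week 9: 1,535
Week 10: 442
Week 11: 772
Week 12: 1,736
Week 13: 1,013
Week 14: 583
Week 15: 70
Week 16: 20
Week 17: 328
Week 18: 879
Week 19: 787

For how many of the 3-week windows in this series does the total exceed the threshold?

Week 9–Week 11: 1,535 + 442 + 772 = 2,749 (under)
Week 10–Week 12: 442 + 772 + 1,736 = 2,950 (under)
Week 11–Week 13: 772 + 1,736 + 1,013 = 3,521 (under)
Week 12–Week 14: 1,736 + 1,013 + 583 = 3,332 (under)
Week 13–Week 15: 1,013 + 583 + 70 = 1,666 (under)
Week 14–Week 16: 583 + 70 + 20 = 673 (under)
Week 15–Week 17: 70 + 20 + 328 = 418 (under)
Week 16–Week 18: 20 + 328 + 879 = 1,227 (under)
Week 17–Week 19: 328 + 879 + 787 = 1,994 (under)
0 windows exceed the threshold.

0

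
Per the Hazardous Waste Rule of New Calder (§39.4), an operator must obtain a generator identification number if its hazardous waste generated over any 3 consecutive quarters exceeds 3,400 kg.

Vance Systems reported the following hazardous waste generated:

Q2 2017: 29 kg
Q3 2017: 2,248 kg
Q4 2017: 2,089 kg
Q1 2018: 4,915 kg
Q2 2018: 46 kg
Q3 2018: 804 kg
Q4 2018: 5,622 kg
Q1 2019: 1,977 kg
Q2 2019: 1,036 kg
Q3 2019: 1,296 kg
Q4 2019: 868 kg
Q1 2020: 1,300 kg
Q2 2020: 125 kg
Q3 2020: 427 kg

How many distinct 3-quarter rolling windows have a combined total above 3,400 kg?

Q2 2017–Q4 2017: 29 kg + 2,248 kg + 2,089 kg = 4,366 kg (over)
Q3 2017–Q1 2018: 2,248 kg + 2,089 kg + 4,915 kg = 9,252 kg (over)
Q4 2017–Q2 2018: 2,089 kg + 4,915 kg + 46 kg = 7,050 kg (over)
Q1 2018–Q3 2018: 4,915 kg + 46 kg + 804 kg = 5,765 kg (over)
Q2 2018–Q4 2018: 46 kg + 804 kg + 5,622 kg = 6,472 kg (over)
Q3 2018–Q1 2019: 804 kg + 5,622 kg + 1,977 kg = 8,403 kg (over)
Q4 2018–Q2 2019: 5,622 kg + 1,977 kg + 1,036 kg = 8,635 kg (over)
Q1 2019–Q3 2019: 1,977 kg + 1,036 kg + 1,296 kg = 4,309 kg (over)
Q2 2019–Q4 2019: 1,036 kg + 1,296 kg + 868 kg = 3,200 kg (under)
Q3 2019–Q1 2020: 1,296 kg + 868 kg + 1,300 kg = 3,464 kg (over)
Q4 2019–Q2 2020: 868 kg + 1,300 kg + 125 kg = 2,293 kg (under)
Q1 2020–Q3 2020: 1,300 kg + 125 kg + 427 kg = 1,852 kg (under)
9 windows exceed the threshold.

9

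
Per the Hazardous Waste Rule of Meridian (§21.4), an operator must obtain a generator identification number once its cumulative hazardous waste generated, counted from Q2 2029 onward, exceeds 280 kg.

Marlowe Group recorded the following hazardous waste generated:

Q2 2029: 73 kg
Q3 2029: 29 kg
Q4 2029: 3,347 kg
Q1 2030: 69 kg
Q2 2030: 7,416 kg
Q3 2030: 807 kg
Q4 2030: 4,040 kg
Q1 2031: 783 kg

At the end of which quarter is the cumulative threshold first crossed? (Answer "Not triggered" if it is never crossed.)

Q4 2029

Through Q2 2029: 73 kg
Through Q3 2029: 102 kg
Through Q4 2029: 3,449 kg ← exceeds threshold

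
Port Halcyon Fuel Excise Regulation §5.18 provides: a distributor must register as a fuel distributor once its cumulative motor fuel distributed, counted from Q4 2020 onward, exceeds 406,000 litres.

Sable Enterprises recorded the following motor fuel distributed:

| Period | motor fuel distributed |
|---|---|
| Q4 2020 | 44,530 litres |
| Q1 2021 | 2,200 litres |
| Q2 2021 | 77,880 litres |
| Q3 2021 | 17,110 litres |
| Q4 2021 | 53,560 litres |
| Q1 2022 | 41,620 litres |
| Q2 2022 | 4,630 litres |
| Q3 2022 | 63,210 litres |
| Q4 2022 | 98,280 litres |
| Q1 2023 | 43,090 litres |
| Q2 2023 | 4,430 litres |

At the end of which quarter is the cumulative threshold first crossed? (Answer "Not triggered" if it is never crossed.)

Through Q4 2020: 44,530 litres
Through Q1 2021: 46,730 litres
Through Q2 2021: 124,610 litres
Through Q3 2021: 141,720 litres
Through Q4 2021: 195,280 litres
Through Q1 2022: 236,900 litres
Through Q2 2022: 241,530 litres
Through Q3 2022: 304,740 litres
Through Q4 2022: 403,020 litres
Through Q1 2023: 446,110 litres ← exceeds threshold

Q1 2023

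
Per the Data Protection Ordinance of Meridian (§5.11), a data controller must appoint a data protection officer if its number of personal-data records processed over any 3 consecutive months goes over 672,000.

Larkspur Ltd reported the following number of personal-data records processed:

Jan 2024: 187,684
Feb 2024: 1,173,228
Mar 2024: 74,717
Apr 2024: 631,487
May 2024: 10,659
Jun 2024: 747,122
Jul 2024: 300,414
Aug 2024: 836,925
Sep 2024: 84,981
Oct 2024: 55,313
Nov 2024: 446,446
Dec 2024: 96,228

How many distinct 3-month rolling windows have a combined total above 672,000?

Jan 2024–Mar 2024: 187,684 + 1,173,228 + 74,717 = 1,435,629 (over)
Feb 2024–Apr 2024: 1,173,228 + 74,717 + 631,487 = 1,879,432 (over)
Mar 2024–May 2024: 74,717 + 631,487 + 10,659 = 716,863 (over)
Apr 2024–Jun 2024: 631,487 + 10,659 + 747,122 = 1,389,268 (over)
May 2024–Jul 2024: 10,659 + 747,122 + 300,414 = 1,058,195 (over)
Jun 2024–Aug 2024: 747,122 + 300,414 + 836,925 = 1,884,461 (over)
Jul 2024–Sep 2024: 300,414 + 836,925 + 84,981 = 1,222,320 (over)
Aug 2024–Oct 2024: 836,925 + 84,981 + 55,313 = 977,219 (over)
Sep 2024–Nov 2024: 84,981 + 55,313 + 446,446 = 586,740 (under)
Oct 2024–Dec 2024: 55,313 + 446,446 + 96,228 = 597,987 (under)
8 windows exceed the threshold.

8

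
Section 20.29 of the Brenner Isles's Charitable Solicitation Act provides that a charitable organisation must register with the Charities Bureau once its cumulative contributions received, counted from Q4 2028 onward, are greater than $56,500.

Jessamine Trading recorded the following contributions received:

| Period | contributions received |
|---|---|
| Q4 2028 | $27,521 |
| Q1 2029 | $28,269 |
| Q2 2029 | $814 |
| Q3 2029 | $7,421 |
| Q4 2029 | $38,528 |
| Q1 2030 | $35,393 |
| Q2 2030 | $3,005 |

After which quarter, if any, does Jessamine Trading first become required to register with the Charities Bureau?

Through Q4 2028: $27,521
Through Q1 2029: $55,790
Through Q2 2029: $56,604 ← exceeds threshold

Q2 2029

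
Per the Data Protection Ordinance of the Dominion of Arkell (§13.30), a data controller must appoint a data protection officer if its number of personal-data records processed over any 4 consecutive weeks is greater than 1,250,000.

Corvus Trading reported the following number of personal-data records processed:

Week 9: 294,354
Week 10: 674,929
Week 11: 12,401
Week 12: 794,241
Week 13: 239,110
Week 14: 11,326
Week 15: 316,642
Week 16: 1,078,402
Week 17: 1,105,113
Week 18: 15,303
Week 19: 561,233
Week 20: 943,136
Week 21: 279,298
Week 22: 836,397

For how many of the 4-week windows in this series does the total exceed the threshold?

10

Week 9–Week 12: 294,354 + 674,929 + 12,401 + 794,241 = 1,775,925 (over)
Week 10–Week 13: 674,929 + 12,401 + 794,241 + 239,110 = 1,720,681 (over)
Week 11–Week 14: 12,401 + 794,241 + 239,110 + 11,326 = 1,057,078 (under)
Week 12–Week 15: 794,241 + 239,110 + 11,326 + 316,642 = 1,361,319 (over)
Week 13–Week 16: 239,110 + 11,326 + 316,642 + 1,078,402 = 1,645,480 (over)
Week 14–Week 17: 11,326 + 316,642 + 1,078,402 + 1,105,113 = 2,511,483 (over)
Week 15–Week 18: 316,642 + 1,078,402 + 1,105,113 + 15,303 = 2,515,460 (over)
Week 16–Week 19: 1,078,402 + 1,105,113 + 15,303 + 561,233 = 2,760,051 (over)
Week 17–Week 20: 1,105,113 + 15,303 + 561,233 + 943,136 = 2,624,785 (over)
Week 18–Week 21: 15,303 + 561,233 + 943,136 + 279,298 = 1,798,970 (over)
Week 19–Week 22: 561,233 + 943,136 + 279,298 + 836,397 = 2,620,064 (over)
10 windows exceed the threshold.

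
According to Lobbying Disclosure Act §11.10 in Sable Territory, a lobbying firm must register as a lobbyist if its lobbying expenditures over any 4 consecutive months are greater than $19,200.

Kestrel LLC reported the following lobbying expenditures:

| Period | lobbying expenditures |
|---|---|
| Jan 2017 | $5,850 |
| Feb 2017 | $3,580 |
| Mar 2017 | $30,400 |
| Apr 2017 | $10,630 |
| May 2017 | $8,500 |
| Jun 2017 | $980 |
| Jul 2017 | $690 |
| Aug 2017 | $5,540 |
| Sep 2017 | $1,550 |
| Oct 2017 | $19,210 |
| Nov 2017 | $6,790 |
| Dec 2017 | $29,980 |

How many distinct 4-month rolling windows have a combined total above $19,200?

Jan 2017–Apr 2017: $5,850 + $3,580 + $30,400 + $10,630 = $50,460 (over)
Feb 2017–May 2017: $3,580 + $30,400 + $10,630 + $8,500 = $53,110 (over)
Mar 2017–Jun 2017: $30,400 + $10,630 + $8,500 + $980 = $50,510 (over)
Apr 2017–Jul 2017: $10,630 + $8,500 + $980 + $690 = $20,800 (over)
May 2017–Aug 2017: $8,500 + $980 + $690 + $5,540 = $15,710 (under)
Jun 2017–Sep 2017: $980 + $690 + $5,540 + $1,550 = $8,760 (under)
Jul 2017–Oct 2017: $690 + $5,540 + $1,550 + $19,210 = $26,990 (over)
Aug 2017–Nov 2017: $5,540 + $1,550 + $19,210 + $6,790 = $33,090 (over)
Sep 2017–Dec 2017: $1,550 + $19,210 + $6,790 + $29,980 = $57,530 (over)
7 windows exceed the threshold.

7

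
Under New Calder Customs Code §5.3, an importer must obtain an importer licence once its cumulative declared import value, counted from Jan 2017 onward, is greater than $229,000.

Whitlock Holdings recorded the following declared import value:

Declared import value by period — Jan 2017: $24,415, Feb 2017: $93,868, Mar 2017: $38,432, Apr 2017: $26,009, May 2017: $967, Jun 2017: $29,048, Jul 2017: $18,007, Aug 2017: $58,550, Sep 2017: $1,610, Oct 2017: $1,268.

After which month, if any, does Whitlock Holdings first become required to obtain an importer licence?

Jul 2017

Through Jan 2017: $24,415
Through Feb 2017: $118,283
Through Mar 2017: $156,715
Through Apr 2017: $182,724
Through May 2017: $183,691
Through Jun 2017: $212,739
Through Jul 2017: $230,746 ← exceeds threshold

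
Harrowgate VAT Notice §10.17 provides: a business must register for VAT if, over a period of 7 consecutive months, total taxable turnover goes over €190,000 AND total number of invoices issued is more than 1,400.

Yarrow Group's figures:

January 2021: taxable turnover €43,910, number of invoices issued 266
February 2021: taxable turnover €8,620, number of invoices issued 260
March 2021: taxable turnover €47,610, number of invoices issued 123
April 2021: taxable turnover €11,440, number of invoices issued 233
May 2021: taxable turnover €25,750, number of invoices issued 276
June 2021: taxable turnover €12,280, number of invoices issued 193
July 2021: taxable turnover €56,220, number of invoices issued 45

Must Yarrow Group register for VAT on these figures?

Total taxable turnover: €43,910 + €8,620 + €47,610 + €11,440 + €25,750 + €12,280 + €56,220 = €205,830 (> €190,000).
Total number of invoices issued: 266 + 260 + 123 + 233 + 276 + 193 + 45 = 1,396 (≤ 1,400).
The test is 'and': the rule requires both, and at least one is not exceeded.

No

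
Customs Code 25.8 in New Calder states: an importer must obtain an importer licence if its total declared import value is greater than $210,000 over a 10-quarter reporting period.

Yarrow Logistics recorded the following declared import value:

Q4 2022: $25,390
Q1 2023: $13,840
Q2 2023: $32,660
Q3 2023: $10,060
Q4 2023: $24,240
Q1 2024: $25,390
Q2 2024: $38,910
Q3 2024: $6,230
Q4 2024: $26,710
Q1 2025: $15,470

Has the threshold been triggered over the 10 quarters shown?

Yes

Total declared import value: $25,390 + $13,840 + $32,660 + $10,060 + $24,240 + $25,390 + $38,910 + $6,230 + $26,710 + $15,470 = $218,900.
$218,900 > $210,000, so the threshold is exceeded.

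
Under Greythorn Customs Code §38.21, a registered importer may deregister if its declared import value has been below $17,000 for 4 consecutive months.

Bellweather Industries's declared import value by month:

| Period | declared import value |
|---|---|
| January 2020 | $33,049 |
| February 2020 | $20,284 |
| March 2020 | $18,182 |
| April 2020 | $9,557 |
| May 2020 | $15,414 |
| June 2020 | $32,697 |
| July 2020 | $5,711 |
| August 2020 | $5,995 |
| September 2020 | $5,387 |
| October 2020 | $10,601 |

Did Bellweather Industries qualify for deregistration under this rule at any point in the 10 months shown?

Yes

Months below $17,000: April 2020, May 2020, July 2020, August 2020, September 2020, October 2020.
Longest run of consecutive months below the threshold: 4.
4 ≥ 4, so Bellweather Industries became eligible.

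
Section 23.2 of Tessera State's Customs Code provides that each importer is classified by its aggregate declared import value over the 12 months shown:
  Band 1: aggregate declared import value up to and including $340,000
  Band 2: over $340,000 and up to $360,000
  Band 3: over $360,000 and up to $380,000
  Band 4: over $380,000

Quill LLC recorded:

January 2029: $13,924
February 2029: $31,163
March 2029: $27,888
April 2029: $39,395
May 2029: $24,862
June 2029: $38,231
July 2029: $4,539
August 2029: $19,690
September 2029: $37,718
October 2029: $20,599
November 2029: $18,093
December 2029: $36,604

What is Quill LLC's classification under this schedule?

Band 1

Aggregate declared import value: $13,924 + $31,163 + $27,888 + $39,395 + $24,862 + $38,231 + $4,539 + $19,690 + $37,718 + $20,599 + $18,093 + $36,604 = $312,706.
$312,706 ≤ $340,000, so Band 1 applies.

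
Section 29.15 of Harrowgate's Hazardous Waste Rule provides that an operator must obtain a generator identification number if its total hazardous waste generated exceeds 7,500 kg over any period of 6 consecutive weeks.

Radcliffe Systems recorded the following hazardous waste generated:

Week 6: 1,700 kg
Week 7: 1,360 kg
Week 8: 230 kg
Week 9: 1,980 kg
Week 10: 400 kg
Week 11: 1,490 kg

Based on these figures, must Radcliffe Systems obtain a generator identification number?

Total hazardous waste generated: 1,700 kg + 1,360 kg + 230 kg + 1,980 kg + 400 kg + 1,490 kg = 7,160 kg.
7,160 kg ≤ 7,500 kg, so the threshold is not exceeded.

No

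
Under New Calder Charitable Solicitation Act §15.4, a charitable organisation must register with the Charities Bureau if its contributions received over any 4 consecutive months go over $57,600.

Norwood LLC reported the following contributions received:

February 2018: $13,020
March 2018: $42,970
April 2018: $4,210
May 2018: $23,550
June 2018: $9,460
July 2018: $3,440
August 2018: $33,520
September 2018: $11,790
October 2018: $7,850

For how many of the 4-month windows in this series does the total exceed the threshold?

4

February 2018–May 2018: $13,020 + $42,970 + $4,210 + $23,550 = $83,750 (over)
March 2018–June 2018: $42,970 + $4,210 + $23,550 + $9,460 = $80,190 (over)
April 2018–July 2018: $4,210 + $23,550 + $9,460 + $3,440 = $40,660 (under)
May 2018–August 2018: $23,550 + $9,460 + $3,440 + $33,520 = $69,970 (over)
June 2018–September 2018: $9,460 + $3,440 + $33,520 + $11,790 = $58,210 (over)
July 2018–October 2018: $3,440 + $33,520 + $11,790 + $7,850 = $56,600 (under)
4 windows exceed the threshold.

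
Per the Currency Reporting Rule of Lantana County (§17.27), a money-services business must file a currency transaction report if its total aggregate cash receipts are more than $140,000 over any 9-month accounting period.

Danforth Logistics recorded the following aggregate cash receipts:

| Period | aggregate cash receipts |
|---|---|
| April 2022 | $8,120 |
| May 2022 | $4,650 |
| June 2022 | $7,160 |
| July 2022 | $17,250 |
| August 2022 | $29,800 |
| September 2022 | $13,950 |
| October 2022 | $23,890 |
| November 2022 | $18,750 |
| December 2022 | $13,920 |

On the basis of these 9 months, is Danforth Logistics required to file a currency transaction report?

No

Total aggregate cash receipts: $8,120 + $4,650 + $7,160 + $17,250 + $29,800 + $13,950 + $23,890 + $18,750 + $13,920 = $137,490.
$137,490 ≤ $140,000, so the threshold is not exceeded.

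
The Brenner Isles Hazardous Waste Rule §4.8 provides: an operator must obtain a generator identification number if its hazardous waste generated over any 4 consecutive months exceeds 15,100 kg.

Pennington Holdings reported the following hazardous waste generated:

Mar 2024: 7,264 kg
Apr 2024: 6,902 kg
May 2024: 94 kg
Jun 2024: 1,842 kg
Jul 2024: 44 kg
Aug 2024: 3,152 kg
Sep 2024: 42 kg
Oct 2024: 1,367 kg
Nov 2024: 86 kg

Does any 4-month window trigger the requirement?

Yes

Mar 2024–Jun 2024: 7,264 kg + 6,902 kg + 94 kg + 1,842 kg = 16,102 kg (over)
Apr 2024–Jul 2024: 6,902 kg + 94 kg + 1,842 kg + 44 kg = 8,882 kg (under)
May 2024–Aug 2024: 94 kg + 1,842 kg + 44 kg + 3,152 kg = 5,132 kg (under)
Jun 2024–Sep 2024: 1,842 kg + 44 kg + 3,152 kg + 42 kg = 5,080 kg (under)
Jul 2024–Oct 2024: 44 kg + 3,152 kg + 42 kg + 1,367 kg = 4,605 kg (under)
Aug 2024–Nov 2024: 3,152 kg + 42 kg + 1,367 kg + 86 kg = 4,647 kg (under)
At least one window exceeds 15,100 kg.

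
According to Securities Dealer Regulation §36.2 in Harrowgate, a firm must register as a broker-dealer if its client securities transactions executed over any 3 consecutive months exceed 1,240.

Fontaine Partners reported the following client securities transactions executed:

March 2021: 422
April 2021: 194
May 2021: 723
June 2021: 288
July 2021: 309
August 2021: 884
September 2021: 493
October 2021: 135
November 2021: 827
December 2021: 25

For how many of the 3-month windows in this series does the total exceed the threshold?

March 2021–May 2021: 422 + 194 + 723 = 1,339 (over)
April 2021–June 2021: 194 + 723 + 288 = 1,205 (under)
May 2021–July 2021: 723 + 288 + 309 = 1,320 (over)
June 2021–August 2021: 288 + 309 + 884 = 1,481 (over)
July 2021–September 2021: 309 + 884 + 493 = 1,686 (over)
August 2021–October 2021: 884 + 493 + 135 = 1,512 (over)
September 2021–November 2021: 493 + 135 + 827 = 1,455 (over)
October 2021–December 2021: 135 + 827 + 25 = 987 (under)
6 windows exceed the threshold.

6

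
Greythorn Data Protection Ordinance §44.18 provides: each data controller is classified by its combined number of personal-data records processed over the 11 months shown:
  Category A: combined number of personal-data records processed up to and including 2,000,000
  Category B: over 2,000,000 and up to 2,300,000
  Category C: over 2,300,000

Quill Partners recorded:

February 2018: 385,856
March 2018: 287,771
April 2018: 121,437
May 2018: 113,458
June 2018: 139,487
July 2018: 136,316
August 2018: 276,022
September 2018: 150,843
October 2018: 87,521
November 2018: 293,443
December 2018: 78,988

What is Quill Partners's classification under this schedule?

Combined number of personal-data records processed: 385,856 + 287,771 + 121,437 + 113,458 + 139,487 + 136,316 + 276,022 + 150,843 + 87,521 + 293,443 + 78,988 = 2,071,142.
2,000,000 < 2,071,142 ≤ 2,300,000, so Category B applies.

Category B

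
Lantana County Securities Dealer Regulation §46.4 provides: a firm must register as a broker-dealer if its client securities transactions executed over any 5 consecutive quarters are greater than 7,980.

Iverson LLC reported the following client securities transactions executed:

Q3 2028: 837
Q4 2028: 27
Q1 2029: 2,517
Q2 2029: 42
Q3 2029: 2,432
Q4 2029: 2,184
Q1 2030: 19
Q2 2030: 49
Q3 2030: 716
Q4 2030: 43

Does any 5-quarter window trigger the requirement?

No

Q3 2028–Q3 2029: 837 + 27 + 2,517 + 42 + 2,432 = 5,855 (under)
Q4 2028–Q4 2029: 27 + 2,517 + 42 + 2,432 + 2,184 = 7,202 (under)
Q1 2029–Q1 2030: 2,517 + 42 + 2,432 + 2,184 + 19 = 7,194 (under)
Q2 2029–Q2 2030: 42 + 2,432 + 2,184 + 19 + 49 = 4,726 (under)
Q3 2029–Q3 2030: 2,432 + 2,184 + 19 + 49 + 716 = 5,400 (under)
Q4 2029–Q4 2030: 2,184 + 19 + 49 + 716 + 43 = 3,011 (under)
No window exceeds 7,980.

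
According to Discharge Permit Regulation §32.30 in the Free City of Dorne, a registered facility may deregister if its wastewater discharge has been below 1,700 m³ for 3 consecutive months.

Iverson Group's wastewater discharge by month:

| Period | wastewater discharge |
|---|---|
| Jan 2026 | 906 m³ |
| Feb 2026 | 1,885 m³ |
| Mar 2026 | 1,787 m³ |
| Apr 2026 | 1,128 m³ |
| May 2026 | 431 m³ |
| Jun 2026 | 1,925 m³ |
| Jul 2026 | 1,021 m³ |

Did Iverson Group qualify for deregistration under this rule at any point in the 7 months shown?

Months below 1,700 m³: Jan 2026, Apr 2026, May 2026, Jul 2026.
Longest run of consecutive months below the threshold: 2.
2 < 3, so Iverson Group never became eligible.

No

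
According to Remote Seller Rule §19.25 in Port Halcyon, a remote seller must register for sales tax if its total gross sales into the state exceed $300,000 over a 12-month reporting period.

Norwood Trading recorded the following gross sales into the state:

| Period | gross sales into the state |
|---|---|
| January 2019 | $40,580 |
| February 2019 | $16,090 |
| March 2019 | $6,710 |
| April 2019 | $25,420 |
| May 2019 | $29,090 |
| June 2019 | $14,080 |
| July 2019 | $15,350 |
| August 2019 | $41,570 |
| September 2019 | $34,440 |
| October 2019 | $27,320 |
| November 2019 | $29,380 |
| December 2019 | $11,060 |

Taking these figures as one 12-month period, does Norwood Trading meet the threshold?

No

Total gross sales into the state: $40,580 + $16,090 + $6,710 + $25,420 + $29,090 + $14,080 + $15,350 + $41,570 + $34,440 + $27,320 + $29,380 + $11,060 = $291,090.
$291,090 ≤ $300,000, so the threshold is not exceeded.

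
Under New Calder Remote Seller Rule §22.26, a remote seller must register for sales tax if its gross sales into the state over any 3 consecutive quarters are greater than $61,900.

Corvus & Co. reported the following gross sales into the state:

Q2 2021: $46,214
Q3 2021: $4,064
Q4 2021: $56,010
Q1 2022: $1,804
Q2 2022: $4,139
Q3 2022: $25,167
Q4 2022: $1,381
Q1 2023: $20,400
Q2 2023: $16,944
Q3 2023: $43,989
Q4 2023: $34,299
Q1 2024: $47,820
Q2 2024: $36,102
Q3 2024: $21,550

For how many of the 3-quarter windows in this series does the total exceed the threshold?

Q2 2021–Q4 2021: $46,214 + $4,064 + $56,010 = $106,288 (over)
Q3 2021–Q1 2022: $4,064 + $56,010 + $1,804 = $61,878 (under)
Q4 2021–Q2 2022: $56,010 + $1,804 + $4,139 = $61,953 (over)
Q1 2022–Q3 2022: $1,804 + $4,139 + $25,167 = $31,110 (under)
Q2 2022–Q4 2022: $4,139 + $25,167 + $1,381 = $30,687 (under)
Q3 2022–Q1 2023: $25,167 + $1,381 + $20,400 = $46,948 (under)
Q4 2022–Q2 2023: $1,381 + $20,400 + $16,944 = $38,725 (under)
Q1 2023–Q3 2023: $20,400 + $16,944 + $43,989 = $81,333 (over)
Q2 2023–Q4 2023: $16,944 + $43,989 + $34,299 = $95,232 (over)
Q3 2023–Q1 2024: $43,989 + $34,299 + $47,820 = $126,108 (over)
Q4 2023–Q2 2024: $34,299 + $47,820 + $36,102 = $118,221 (over)
Q1 2024–Q3 2024: $47,820 + $36,102 + $21,550 = $105,472 (over)
7 windows exceed the threshold.

7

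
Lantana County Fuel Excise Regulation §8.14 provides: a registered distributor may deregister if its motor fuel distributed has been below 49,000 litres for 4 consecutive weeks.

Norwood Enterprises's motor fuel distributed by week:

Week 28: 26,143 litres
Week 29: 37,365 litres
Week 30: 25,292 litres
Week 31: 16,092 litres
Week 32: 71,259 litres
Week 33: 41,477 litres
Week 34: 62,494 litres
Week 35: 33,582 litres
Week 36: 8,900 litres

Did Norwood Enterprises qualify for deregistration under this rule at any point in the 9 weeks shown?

Weeks below 49,000 litres: Week 28, Week 29, Week 30, Week 31, Week 33, Week 35, Week 36.
Longest run of consecutive weeks below the threshold: 4.
4 ≥ 4, so Norwood Enterprises became eligible.

Yes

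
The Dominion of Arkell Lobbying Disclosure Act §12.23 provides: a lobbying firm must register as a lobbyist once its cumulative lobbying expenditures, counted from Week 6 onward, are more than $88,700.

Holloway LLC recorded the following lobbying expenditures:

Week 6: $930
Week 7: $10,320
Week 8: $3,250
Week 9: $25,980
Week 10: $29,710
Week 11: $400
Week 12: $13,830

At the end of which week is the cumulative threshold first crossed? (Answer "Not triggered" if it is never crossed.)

Not triggered

Through Week 6: $930
Through Week 7: $11,250
Through Week 8: $14,500
Through Week 9: $40,480
Through Week 10: $70,190
Through Week 11: $70,590
Through Week 12: $84,420
Final cumulative total $84,420 ≤ $88,700; the threshold is never exceeded.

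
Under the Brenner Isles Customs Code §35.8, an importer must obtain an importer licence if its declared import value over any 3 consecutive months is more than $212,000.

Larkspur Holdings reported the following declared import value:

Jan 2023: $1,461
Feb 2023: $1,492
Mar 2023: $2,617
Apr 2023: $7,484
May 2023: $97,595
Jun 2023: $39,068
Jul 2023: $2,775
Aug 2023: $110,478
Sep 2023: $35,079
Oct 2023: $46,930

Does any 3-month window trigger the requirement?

Jan 2023–Mar 2023: $1,461 + $1,492 + $2,617 = $5,570 (under)
Feb 2023–Apr 2023: $1,492 + $2,617 + $7,484 = $11,593 (under)
Mar 2023–May 2023: $2,617 + $7,484 + $97,595 = $107,696 (under)
Apr 2023–Jun 2023: $7,484 + $97,595 + $39,068 = $144,147 (under)
May 2023–Jul 2023: $97,595 + $39,068 + $2,775 = $139,438 (under)
Jun 2023–Aug 2023: $39,068 + $2,775 + $110,478 = $152,321 (under)
Jul 2023–Sep 2023: $2,775 + $110,478 + $35,079 = $148,332 (under)
Aug 2023–Oct 2023: $110,478 + $35,079 + $46,930 = $192,487 (under)
No window exceeds $212,000.

No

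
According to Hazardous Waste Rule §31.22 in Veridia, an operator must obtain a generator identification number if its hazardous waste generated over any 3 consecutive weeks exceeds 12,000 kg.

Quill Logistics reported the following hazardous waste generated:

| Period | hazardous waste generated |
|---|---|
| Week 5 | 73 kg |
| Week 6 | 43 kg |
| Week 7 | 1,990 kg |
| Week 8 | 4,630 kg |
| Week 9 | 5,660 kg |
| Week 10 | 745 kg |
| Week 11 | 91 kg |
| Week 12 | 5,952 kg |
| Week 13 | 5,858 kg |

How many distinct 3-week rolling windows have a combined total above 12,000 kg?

1

Week 5–Week 7: 73 kg + 43 kg + 1,990 kg = 2,106 kg (under)
Week 6–Week 8: 43 kg + 1,990 kg + 4,630 kg = 6,663 kg (under)
Week 7–Week 9: 1,990 kg + 4,630 kg + 5,660 kg = 12,280 kg (over)
Week 8–Week 10: 4,630 kg + 5,660 kg + 745 kg = 11,035 kg (under)
Week 9–Week 11: 5,660 kg + 745 kg + 91 kg = 6,496 kg (under)
Week 10–Week 12: 745 kg + 91 kg + 5,952 kg = 6,788 kg (under)
Week 11–Week 13: 91 kg + 5,952 kg + 5,858 kg = 11,901 kg (under)
1 window exceeds the threshold.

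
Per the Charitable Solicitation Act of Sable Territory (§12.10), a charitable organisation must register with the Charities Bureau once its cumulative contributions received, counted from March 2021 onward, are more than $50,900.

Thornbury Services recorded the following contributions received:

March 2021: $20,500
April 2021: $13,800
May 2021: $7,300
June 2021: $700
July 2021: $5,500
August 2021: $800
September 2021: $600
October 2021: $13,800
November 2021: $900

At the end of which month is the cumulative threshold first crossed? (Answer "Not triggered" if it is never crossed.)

Through March 2021: $20,500
Through April 2021: $34,300
Through May 2021: $41,600
Through June 2021: $42,300
Through July 2021: $47,800
Through August 2021: $48,600
Through September 2021: $49,200
Through October 2021: $63,000 ← exceeds threshold

October 2021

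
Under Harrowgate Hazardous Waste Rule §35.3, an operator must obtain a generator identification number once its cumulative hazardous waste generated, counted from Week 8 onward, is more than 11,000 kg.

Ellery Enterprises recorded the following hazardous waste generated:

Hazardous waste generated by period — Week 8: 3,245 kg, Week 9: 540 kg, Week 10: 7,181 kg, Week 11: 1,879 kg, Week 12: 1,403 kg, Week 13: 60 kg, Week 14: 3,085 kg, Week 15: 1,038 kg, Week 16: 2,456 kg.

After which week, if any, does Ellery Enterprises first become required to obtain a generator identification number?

Through Week 8: 3,245 kg
Through Week 9: 3,785 kg
Through Week 10: 10,966 kg
Through Week 11: 12,845 kg ← exceeds threshold

Week 11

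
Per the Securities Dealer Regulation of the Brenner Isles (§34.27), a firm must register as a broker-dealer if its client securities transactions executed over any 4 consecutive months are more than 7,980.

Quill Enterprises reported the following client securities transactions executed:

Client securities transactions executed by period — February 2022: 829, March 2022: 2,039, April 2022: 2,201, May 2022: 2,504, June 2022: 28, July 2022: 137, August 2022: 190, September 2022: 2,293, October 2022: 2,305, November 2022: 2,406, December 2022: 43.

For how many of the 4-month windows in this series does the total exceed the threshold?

February 2022–May 2022: 829 + 2,039 + 2,201 + 2,504 = 7,573 (under)
March 2022–June 2022: 2,039 + 2,201 + 2,504 + 28 = 6,772 (under)
April 2022–July 2022: 2,201 + 2,504 + 28 + 137 = 4,870 (under)
May 2022–August 2022: 2,504 + 28 + 137 + 190 = 2,859 (under)
June 2022–September 2022: 28 + 137 + 190 + 2,293 = 2,648 (under)
July 2022–October 2022: 137 + 190 + 2,293 + 2,305 = 4,925 (under)
August 2022–November 2022: 190 + 2,293 + 2,305 + 2,406 = 7,194 (under)
September 2022–December 2022: 2,293 + 2,305 + 2,406 + 43 = 7,047 (under)
0 windows exceed the threshold.

0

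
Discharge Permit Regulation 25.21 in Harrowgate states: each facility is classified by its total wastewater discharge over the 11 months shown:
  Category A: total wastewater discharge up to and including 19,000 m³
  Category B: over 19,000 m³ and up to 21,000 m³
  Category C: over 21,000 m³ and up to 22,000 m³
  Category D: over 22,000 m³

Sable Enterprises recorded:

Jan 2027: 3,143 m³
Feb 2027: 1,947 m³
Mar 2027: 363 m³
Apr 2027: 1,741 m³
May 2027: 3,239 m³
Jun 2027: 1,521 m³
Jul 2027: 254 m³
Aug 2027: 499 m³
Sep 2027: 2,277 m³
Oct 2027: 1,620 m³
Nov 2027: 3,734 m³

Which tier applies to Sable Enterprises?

Category B

Total wastewater discharge: 3,143 m³ + 1,947 m³ + 363 m³ + 1,741 m³ + 3,239 m³ + 1,521 m³ + 254 m³ + 499 m³ + 2,277 m³ + 1,620 m³ + 3,734 m³ = 20,338 m³.
19,000 m³ < 20,338 m³ ≤ 21,000 m³, so Category B applies.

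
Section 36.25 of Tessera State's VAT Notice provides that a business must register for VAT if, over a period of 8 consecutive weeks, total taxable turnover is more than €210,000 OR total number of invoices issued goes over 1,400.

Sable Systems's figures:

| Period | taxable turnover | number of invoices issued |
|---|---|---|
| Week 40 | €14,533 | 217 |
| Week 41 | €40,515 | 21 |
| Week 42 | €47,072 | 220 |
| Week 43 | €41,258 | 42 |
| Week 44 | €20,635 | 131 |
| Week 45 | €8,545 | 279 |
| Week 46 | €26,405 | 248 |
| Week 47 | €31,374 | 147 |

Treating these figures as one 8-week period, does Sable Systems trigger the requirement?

Total taxable turnover: €14,533 + €40,515 + €47,072 + €41,258 + €20,635 + €8,545 + €26,405 + €31,374 = €230,337 (> €210,000).
Total number of invoices issued: 217 + 21 + 220 + 42 + 131 + 279 + 248 + 147 = 1,305 (≤ 1,400).
The test is 'or': at least one threshold is exceeded.

Yes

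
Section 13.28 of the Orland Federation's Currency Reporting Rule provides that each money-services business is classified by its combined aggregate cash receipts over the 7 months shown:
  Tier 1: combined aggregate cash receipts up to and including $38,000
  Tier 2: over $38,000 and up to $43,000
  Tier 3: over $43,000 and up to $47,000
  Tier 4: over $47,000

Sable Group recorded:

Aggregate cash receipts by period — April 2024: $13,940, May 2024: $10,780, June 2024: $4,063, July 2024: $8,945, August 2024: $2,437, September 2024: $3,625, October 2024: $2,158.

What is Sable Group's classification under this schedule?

Tier 3

Combined aggregate cash receipts: $13,940 + $10,780 + $4,063 + $8,945 + $2,437 + $3,625 + $2,158 = $45,948.
$43,000 < $45,948 ≤ $47,000, so Tier 3 applies.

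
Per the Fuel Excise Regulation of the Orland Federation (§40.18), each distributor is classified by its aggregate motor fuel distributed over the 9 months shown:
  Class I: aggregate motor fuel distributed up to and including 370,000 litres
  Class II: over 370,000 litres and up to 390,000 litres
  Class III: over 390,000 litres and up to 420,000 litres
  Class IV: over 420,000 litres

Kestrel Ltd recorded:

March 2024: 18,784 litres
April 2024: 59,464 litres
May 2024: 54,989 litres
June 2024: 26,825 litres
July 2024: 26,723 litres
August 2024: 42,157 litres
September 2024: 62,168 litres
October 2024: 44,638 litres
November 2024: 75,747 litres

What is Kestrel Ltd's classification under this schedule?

Class III

Aggregate motor fuel distributed: 18,784 litres + 59,464 litres + 54,989 litres + 26,825 litres + 26,723 litres + 42,157 litres + 62,168 litres + 44,638 litres + 75,747 litres = 411,495 litres.
390,000 litres < 411,495 litres ≤ 420,000 litres, so Class III applies.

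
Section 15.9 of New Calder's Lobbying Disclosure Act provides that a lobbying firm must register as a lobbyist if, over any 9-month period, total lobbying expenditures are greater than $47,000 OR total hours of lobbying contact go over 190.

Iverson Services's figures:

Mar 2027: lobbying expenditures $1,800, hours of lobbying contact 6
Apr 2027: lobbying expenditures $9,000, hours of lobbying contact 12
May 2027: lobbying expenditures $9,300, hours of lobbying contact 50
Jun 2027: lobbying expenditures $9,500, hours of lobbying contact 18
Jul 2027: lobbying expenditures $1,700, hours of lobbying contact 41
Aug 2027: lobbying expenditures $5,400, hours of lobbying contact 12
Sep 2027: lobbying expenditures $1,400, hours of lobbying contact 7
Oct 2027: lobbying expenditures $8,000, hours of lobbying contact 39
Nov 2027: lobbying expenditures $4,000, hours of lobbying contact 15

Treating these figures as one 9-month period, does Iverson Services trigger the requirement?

Total lobbying expenditures: $1,800 + $9,000 + $9,300 + $9,500 + $1,700 + $5,400 + $1,400 + $8,000 + $4,000 = $50,100 (> $47,000).
Total hours of lobbying contact: 6 + 12 + 50 + 18 + 41 + 12 + 7 + 39 + 15 = 200 (> 190).
The test is 'or': at least one threshold is exceeded.

Yes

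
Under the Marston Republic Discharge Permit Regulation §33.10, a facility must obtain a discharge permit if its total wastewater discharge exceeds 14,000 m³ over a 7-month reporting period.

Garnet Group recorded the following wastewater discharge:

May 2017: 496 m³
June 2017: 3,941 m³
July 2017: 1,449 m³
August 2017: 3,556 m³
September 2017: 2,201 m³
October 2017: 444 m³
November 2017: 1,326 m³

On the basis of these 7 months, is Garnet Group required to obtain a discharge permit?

Total wastewater discharge: 496 m³ + 3,941 m³ + 1,449 m³ + 3,556 m³ + 2,201 m³ + 444 m³ + 1,326 m³ = 13,413 m³.
13,413 m³ ≤ 14,000 m³, so the threshold is not exceeded.

No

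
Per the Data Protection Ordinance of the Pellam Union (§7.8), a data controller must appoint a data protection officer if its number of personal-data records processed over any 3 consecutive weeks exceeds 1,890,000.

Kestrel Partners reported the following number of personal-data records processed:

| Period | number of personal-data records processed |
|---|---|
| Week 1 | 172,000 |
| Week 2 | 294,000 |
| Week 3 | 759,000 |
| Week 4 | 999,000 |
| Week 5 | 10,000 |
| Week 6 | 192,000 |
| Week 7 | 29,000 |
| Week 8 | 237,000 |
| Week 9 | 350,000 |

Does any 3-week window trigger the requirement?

Week 1–Week 3: 172,000 + 294,000 + 759,000 = 1,225,000 (under)
Week 2–Week 4: 294,000 + 759,000 + 999,000 = 2,052,000 (over)
Week 3–Week 5: 759,000 + 999,000 + 10,000 = 1,768,000 (under)
Week 4–Week 6: 999,000 + 10,000 + 192,000 = 1,201,000 (under)
Week 5–Week 7: 10,000 + 192,000 + 29,000 = 231,000 (under)
Week 6–Week 8: 192,000 + 29,000 + 237,000 = 458,000 (under)
Week 7–Week 9: 29,000 + 237,000 + 350,000 = 616,000 (under)
At least one window exceeds 1,890,000.

Yes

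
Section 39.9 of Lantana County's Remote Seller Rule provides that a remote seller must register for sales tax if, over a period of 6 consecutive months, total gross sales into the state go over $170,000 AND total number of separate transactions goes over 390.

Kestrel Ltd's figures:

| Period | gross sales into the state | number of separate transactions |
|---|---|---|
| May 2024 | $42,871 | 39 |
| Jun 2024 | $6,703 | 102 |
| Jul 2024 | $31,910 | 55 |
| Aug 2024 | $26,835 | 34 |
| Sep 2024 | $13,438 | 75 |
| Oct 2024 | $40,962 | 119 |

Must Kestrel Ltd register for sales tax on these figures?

No

Total gross sales into the state: $42,871 + $6,703 + $31,910 + $26,835 + $13,438 + $40,962 = $162,719 (≤ $170,000).
Total number of separate transactions: 39 + 102 + 55 + 34 + 75 + 119 = 424 (> 390).
The test is 'and': the rule requires both, and at least one is not exceeded.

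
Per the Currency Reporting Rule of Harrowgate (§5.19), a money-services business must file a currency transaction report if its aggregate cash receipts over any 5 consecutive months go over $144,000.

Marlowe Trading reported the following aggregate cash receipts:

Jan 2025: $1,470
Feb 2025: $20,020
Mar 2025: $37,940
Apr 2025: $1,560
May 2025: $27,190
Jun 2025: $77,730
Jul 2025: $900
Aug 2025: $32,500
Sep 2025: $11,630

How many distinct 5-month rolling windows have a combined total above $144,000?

3

Jan 2025–May 2025: $1,470 + $20,020 + $37,940 + $1,560 + $27,190 = $88,180 (under)
Feb 2025–Jun 2025: $20,020 + $37,940 + $1,560 + $27,190 + $77,730 = $164,440 (over)
Mar 2025–Jul 2025: $37,940 + $1,560 + $27,190 + $77,730 + $900 = $145,320 (over)
Apr 2025–Aug 2025: $1,560 + $27,190 + $77,730 + $900 + $32,500 = $139,880 (under)
May 2025–Sep 2025: $27,190 + $77,730 + $900 + $32,500 + $11,630 = $149,950 (over)
3 windows exceed the threshold.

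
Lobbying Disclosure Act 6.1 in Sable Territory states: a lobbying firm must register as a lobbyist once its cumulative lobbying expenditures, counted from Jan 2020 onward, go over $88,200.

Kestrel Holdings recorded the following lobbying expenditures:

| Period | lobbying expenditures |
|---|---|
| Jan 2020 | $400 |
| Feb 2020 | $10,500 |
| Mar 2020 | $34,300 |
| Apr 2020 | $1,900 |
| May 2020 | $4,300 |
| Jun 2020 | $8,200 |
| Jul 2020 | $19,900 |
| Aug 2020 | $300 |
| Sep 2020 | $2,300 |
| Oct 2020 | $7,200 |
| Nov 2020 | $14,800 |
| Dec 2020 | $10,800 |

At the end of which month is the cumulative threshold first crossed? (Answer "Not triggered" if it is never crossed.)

Oct 2020

Through Jan 2020: $400
Through Feb 2020: $10,900
Through Mar 2020: $45,200
Through Apr 2020: $47,100
Through May 2020: $51,400
Through Jun 2020: $59,600
Through Jul 2020: $79,500
Through Aug 2020: $79,800
Through Sep 2020: $82,100
Through Oct 2020: $89,300 ← exceeds threshold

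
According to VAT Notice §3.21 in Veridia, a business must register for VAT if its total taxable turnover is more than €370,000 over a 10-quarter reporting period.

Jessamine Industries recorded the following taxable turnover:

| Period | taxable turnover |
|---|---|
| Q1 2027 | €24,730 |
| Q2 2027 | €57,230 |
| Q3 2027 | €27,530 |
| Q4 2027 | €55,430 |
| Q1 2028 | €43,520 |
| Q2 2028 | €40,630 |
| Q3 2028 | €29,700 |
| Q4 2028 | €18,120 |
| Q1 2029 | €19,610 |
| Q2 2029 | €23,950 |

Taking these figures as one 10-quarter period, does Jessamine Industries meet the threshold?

No

Total taxable turnover: €24,730 + €57,230 + €27,530 + €55,430 + €43,520 + €40,630 + €29,700 + €18,120 + €19,610 + €23,950 = €340,450.
€340,450 ≤ €370,000, so the threshold is not exceeded.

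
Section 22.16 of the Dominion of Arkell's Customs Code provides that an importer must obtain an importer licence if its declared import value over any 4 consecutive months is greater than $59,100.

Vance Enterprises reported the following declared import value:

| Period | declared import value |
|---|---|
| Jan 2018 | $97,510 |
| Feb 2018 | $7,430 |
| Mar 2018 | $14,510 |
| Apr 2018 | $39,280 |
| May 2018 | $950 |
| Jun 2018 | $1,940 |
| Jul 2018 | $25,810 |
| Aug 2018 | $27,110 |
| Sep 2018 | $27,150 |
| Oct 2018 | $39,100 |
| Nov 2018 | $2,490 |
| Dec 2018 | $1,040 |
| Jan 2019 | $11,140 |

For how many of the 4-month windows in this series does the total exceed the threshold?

7

Jan 2018–Apr 2018: $97,510 + $7,430 + $14,510 + $39,280 = $158,730 (over)
Feb 2018–May 2018: $7,430 + $14,510 + $39,280 + $950 = $62,170 (over)
Mar 2018–Jun 2018: $14,510 + $39,280 + $950 + $1,940 = $56,680 (under)
Apr 2018–Jul 2018: $39,280 + $950 + $1,940 + $25,810 = $67,980 (over)
May 2018–Aug 2018: $950 + $1,940 + $25,810 + $27,110 = $55,810 (under)
Jun 2018–Sep 2018: $1,940 + $25,810 + $27,110 + $27,150 = $82,010 (over)
Jul 2018–Oct 2018: $25,810 + $27,110 + $27,150 + $39,100 = $119,170 (over)
Aug 2018–Nov 2018: $27,110 + $27,150 + $39,100 + $2,490 = $95,850 (over)
Sep 2018–Dec 2018: $27,150 + $39,100 + $2,490 + $1,040 = $69,780 (over)
Oct 2018–Jan 2019: $39,100 + $2,490 + $1,040 + $11,140 = $53,770 (under)
7 windows exceed the threshold.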